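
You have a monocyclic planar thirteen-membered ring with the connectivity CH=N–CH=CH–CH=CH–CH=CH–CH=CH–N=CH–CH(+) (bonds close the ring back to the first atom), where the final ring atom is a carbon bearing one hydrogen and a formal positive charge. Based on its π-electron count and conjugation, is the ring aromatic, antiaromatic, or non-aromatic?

Every ring atom contributes a p orbital perpendicular to the ring (each doubly-bonded ring atom is sp² with one p-orbital electron; the doubly-bonded nitrogens are pyridine-type — their lone pairs lie in the ring plane, leaving one electron in the p orbital; the carbocation has an empty p orbital), so the π system is cyclic and fully conjugated.
Counting π electrons: 6 × 2 = 12 from the double-bond units + 0 from the CH(+) atom = 12.
With 12 = 4·3 π electrons, Hückel's rule classifies the planar ring as antiaromatic.

Antiaromatic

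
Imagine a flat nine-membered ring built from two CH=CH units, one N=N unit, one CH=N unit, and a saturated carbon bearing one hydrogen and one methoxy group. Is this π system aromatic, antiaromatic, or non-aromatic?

The CH(methoxy) carbon is saturated: that saturated carbon is sp³ and has no p orbital in the ring π system. Conjugation is not continuous around the ring.
Without a continuous loop of overlapping p orbitals the Hückel electron count never comes into play.

Non-aromatic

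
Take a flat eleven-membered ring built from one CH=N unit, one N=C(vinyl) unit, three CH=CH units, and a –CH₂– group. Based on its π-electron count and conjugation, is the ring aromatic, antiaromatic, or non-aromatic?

The CH2 position has four σ bonds — the tetrahedral CH₂ carbon is sp³ and has no p orbital in the ring π system — so the cyclic conjugation is interrupted.
A ring that is not fully conjugated cannot be aromatic or antiaromatic regardless of its π-electron count.

Non-aromatic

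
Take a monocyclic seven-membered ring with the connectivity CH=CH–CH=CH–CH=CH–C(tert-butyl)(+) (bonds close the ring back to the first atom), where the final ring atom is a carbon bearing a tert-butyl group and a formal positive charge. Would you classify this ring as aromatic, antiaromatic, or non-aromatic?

Every ring atom contributes a p orbital perpendicular to the ring (each doubly-bonded ring atom is sp² with one p-orbital electron; the carbocation has an empty p orbital), so the π system is cyclic and fully conjugated.
Adding the contributions, 3 × 2 = 6 from the double-bond units + 0 from the C(tert-butyl)(+) atom = 6.
Since 6 = 4·1 + 2, the ring meets the 4n+2 criterion.

Aromatic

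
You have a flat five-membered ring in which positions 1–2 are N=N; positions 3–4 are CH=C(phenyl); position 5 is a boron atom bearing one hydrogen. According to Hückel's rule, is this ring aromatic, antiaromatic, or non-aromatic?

Antiaromatic

Check conjugation: every atom in a ring double bond is sp² and brings one electron to the p orbital; each sp² =N– keeps its lone pair in-plane and puts one electron into the π system; the boron has an empty p orbital — every position has a p orbital, so the cyclic π system is continuous.
Adding the contributions, 2 × 2 = 4 from the double-bond units + 0 from the BH atom = 4.
A 4n π count (4, n = 1) in a planar conjugated ring means antiaromatic.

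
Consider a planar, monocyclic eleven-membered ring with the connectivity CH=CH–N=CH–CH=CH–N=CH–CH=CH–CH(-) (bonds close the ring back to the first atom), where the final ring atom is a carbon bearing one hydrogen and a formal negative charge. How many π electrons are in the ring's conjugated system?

Check conjugation: every atom in a ring double bond is sp² and brings one electron to the p orbital; the doubly-bonded nitrogens are pyridine-type — their lone pairs lie in the ring plane, leaving one electron in the p orbital; the carbanion's lone pair occupies the p orbital — every position has a p orbital, so the cyclic π system is continuous.
π-electron count: 5 × 2 = 10 from the double-bond units + 2 from the CH(-) atom = 12.

12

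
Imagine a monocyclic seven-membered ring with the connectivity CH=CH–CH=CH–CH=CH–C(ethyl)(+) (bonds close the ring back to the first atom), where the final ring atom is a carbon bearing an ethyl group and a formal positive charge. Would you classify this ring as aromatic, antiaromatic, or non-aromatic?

Check conjugation: each doubly-bonded ring atom is sp² with one p-orbital electron; the carbocation has an empty p orbital — every position has a p orbital, so the cyclic π system is continuous.
π-electron count: 3 × 2 = 6 from the double-bond units + 0 from the C(ethyl)(+) atom = 6.
6 = 4(1) + 2, which satisfies Hückel's 4n+2 rule.

Aromatic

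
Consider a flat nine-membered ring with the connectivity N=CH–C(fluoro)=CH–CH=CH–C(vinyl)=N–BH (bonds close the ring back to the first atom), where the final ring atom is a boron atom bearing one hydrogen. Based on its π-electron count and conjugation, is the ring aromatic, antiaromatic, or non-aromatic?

Antiaromatic

Every ring atom contributes a p orbital perpendicular to the ring (each doubly-bonded ring atom is sp² with one p-orbital electron; each sp² =N– keeps its lone pair in-plane and puts one electron into the π system; the boron has an empty p orbital), so the π system is cyclic and fully conjugated.
Counting π electrons: 4 × 2 = 8 from the double-bond units + 0 from the BH atom = 8.
A 4n π count (8, n = 2) in a planar conjugated ring means antiaromatic.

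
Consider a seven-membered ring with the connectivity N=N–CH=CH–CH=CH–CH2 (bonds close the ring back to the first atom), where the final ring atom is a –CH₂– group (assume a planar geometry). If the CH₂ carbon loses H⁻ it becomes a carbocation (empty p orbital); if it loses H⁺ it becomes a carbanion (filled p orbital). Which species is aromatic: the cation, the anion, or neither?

The cation

Once that carbon is sp², every ring atom has a p orbital and both ions are fully conjugated.
Cation: 3 × 2 + 0 = 6 π electrons → 4(1)+2, aromatic.
Anion: 3 × 2 + 2 = 8 π electrons → 4(2), antiaromatic.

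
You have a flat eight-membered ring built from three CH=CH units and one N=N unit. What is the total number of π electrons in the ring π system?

Every ring atom contributes a p orbital perpendicular to the ring (every atom in a ring double bond is sp² and brings one electron to the p orbital; the doubly-bonded nitrogens are pyridine-type — their lone pairs lie in the ring plane, leaving one electron in the p orbital), so the π system is cyclic and fully conjugated.
Adding the contributions, 4 × 2 = 8 from the 4 double-bond units.

8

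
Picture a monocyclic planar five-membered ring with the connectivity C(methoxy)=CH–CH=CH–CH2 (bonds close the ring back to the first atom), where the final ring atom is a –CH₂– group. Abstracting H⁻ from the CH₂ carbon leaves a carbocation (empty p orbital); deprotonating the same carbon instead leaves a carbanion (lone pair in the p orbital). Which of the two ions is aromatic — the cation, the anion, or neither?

The anion

In both ions every ring atom is sp² and contributes a p orbital, so both rings are fully conjugated.
Cation: 2 × 2 + 0 = 4 π electrons → 4(1), antiaromatic.
Anion: 2 × 2 + 2 = 6 π electrons → 4(1)+2, aromatic.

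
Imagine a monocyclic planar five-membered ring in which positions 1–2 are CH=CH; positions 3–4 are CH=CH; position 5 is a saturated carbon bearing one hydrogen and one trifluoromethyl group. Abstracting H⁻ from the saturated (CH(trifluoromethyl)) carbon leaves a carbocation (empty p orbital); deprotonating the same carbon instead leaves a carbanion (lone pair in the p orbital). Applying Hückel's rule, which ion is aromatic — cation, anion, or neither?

The anion

Once that carbon is sp², every ring atom has a p orbital and both ions are fully conjugated.
Cation: 2 × 2 + 0 = 4 π electrons → 4(1), antiaromatic.
Anion: 2 × 2 + 2 = 6 π electrons → 4(1)+2, aromatic.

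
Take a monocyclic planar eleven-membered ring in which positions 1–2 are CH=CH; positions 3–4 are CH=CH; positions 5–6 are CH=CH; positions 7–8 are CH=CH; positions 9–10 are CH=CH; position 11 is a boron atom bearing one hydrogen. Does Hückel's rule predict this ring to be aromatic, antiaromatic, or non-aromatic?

Aromatic

Every ring atom contributes a p orbital perpendicular to the ring (every atom in a ring double bond is sp² and brings one electron to the p orbital; the boron has an empty p orbital), so the π system is cyclic and fully conjugated.
Counting π electrons: 5 × 2 = 10 from the double-bond units + 0 from the BH atom = 10.
With 10 π electrons (n = 2), the Hückel 4n+2 condition holds.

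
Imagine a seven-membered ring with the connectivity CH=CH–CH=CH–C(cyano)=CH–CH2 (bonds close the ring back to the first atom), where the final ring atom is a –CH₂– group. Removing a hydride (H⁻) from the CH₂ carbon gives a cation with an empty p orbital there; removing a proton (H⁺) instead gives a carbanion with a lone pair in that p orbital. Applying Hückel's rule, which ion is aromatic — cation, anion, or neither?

The cation

Once that carbon is sp², every ring atom has a p orbital and both ions are fully conjugated.
Cation: 3 × 2 + 0 = 6 π electrons → 4(1)+2, aromatic.
Anion: 3 × 2 + 2 = 8 π electrons → 4(2), antiaromatic.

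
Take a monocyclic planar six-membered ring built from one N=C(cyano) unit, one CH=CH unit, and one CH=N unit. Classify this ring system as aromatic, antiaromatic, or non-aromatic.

Every ring atom contributes a p orbital perpendicular to the ring (the double-bond atoms are sp², each contributing one p electron; each sp² =N– keeps its lone pair in-plane and puts one electron into the π system), so the π system is cyclic and fully conjugated.
Adding the contributions, 3 × 2 = 6 from the 3 double-bond units.
Since 6 = 4·1 + 2, the ring meets the 4n+2 criterion.

Aromatic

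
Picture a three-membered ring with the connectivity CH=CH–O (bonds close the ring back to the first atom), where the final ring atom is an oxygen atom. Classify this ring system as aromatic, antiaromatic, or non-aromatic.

Antiaromatic

Check conjugation: each doubly-bonded ring atom is sp² with one p-orbital electron; the oxygen donates one lone pair from its p orbital — every position has a p orbital, so the cyclic π system is continuous.
π-electron count: 1 × 2 = 2 from the double-bond unit + 2 from the O atom = 4.
4 is a 4n count (n = 1), so the planar conjugated ring is antiaromatic.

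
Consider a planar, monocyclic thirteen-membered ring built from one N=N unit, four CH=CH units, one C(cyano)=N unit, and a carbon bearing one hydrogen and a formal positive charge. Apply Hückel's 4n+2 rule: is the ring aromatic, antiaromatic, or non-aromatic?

Antiaromatic

The p orbitals form a continuous loop: the double-bond atoms are sp², each contributing one p electron; each sp² =N– keeps its lone pair in-plane and puts one electron into the π system; the carbocation has an empty p orbital. The ring is fully conjugated.
Adding the contributions, 6 × 2 = 12 from the double-bond units + 0 from the CH(+) atom = 12.
12 is a 4n count (n = 3), so the planar conjugated ring is antiaromatic.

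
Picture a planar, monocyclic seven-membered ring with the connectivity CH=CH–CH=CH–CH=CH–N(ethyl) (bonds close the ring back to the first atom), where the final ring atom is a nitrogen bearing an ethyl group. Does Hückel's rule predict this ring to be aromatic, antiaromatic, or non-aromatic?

Every ring atom contributes a p orbital perpendicular to the ring (each doubly-bonded ring atom is sp² with one p-orbital electron; the pyrrole-type nitrogen donates its lone pair from the p orbital), so the π system is cyclic and fully conjugated.
Tallying contributions gives 3 × 2 = 6 from the double-bond units + 2 from the N(ethyl) atom = 8.
8 is a 4n count (n = 2), so the planar conjugated ring is antiaromatic.

Antiaromatic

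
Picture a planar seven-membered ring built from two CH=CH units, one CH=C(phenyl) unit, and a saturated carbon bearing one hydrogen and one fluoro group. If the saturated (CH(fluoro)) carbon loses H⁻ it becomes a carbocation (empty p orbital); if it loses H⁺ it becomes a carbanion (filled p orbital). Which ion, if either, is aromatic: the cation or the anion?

Both ions have a continuous loop of p orbitals — each ring atom is sp².
Cation: 3 × 2 + 0 = 6 π electrons → 4(1)+2, aromatic.
Anion: 3 × 2 + 2 = 8 π electrons → 4(2), antiaromatic.

The cation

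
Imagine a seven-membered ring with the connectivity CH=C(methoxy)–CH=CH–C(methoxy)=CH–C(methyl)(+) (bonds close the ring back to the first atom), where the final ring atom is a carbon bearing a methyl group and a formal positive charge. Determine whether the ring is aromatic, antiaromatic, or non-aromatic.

Aromatic

Check conjugation: the double-bond atoms are sp², each contributing one p electron; the carbocation has an empty p orbital — every position has a p orbital, so the cyclic π system is continuous.
Counting π electrons: 3 × 2 = 6 from the double-bond units + 0 from the C(methyl)(+) atom = 6.
6 = 4(1) + 2, which satisfies Hückel's 4n+2 rule.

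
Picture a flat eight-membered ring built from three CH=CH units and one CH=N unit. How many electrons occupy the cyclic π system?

8

The p orbitals form a continuous loop: each doubly-bonded ring atom is sp² with one p-orbital electron; the doubly-bonded nitrogens are pyridine-type — their lone pairs lie in the ring plane, leaving one electron in the p orbital. The ring is fully conjugated.
Tallying contributions gives 4 × 2 = 8 from the 4 double-bond units.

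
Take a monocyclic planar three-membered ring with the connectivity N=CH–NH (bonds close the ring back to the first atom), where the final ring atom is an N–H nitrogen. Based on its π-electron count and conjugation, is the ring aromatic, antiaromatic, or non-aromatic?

Antiaromatic

Check conjugation: every atom in a ring double bond is sp² and brings one electron to the p orbital; each =N– nitrogen is pyridine-type (lone pair in the sp² plane, one electron in the p orbital); the pyrrole-type nitrogen donates its lone pair from the p orbital — every position has a p orbital, so the cyclic π system is continuous.
Adding the contributions, 1 × 2 = 2 from the double-bond unit + 2 from the NH atom = 4.
4 = 4(1); a planar, fully conjugated 4n system is antiaromatic.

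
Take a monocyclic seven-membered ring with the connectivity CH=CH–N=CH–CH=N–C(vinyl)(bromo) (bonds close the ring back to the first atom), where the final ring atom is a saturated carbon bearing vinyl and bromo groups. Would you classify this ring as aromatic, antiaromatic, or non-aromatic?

Non-aromatic

The C(vinyl)(bromo) position has four σ bonds — that saturated carbon is sp³ and has no p orbital in the ring π system — so the cyclic conjugation is interrupted.
A ring that is not fully conjugated cannot be aromatic or antiaromatic regardless of its π-electron count.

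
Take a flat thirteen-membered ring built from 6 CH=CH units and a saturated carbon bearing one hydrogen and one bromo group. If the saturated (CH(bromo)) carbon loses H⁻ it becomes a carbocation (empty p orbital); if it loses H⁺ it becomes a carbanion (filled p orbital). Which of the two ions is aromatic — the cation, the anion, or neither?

The anion

In either ion the ring is fully conjugated: every atom, including the new sp² carbon, supplies a p orbital.
Cation: 6 × 2 + 0 = 12 π electrons → 4(3), antiaromatic.
Anion: 6 × 2 + 2 = 14 π electrons → 4(3)+2, aromatic.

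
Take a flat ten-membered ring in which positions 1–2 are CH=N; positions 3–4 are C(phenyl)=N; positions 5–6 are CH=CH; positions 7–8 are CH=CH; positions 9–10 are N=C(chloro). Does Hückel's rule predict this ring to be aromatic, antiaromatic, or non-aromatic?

Aromatic

All ring atoms are sp² and supply a p orbital to the ring (every atom in a ring double bond is sp² and brings one electron to the p orbital; each =N– nitrogen is pyridine-type (lone pair in the sp² plane, one electron in the p orbital)); the conjugation is uninterrupted.
Adding the contributions, 5 × 2 = 10 from the 5 double-bond units.
With 10 π electrons (n = 2), the Hückel 4n+2 condition holds.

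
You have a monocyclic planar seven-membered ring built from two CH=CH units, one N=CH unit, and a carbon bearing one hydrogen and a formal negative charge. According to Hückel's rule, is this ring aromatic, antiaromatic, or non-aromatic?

Antiaromatic

The p orbitals form a continuous loop: the double-bond atoms are sp², each contributing one p electron; each sp² =N– keeps its lone pair in-plane and puts one electron into the π system; the carbanion's lone pair occupies the p orbital. The ring is fully conjugated.
Counting π electrons: 3 × 2 = 6 from the double-bond units + 2 from the CH(-) atom = 8.
8 is a 4n count (n = 2), so the planar conjugated ring is antiaromatic.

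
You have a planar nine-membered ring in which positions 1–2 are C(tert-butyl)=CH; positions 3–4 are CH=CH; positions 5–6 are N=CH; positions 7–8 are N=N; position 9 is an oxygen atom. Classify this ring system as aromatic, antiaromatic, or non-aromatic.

The p orbitals form a continuous loop: each doubly-bonded ring atom is sp² with one p-orbital electron; each sp² =N– keeps its lone pair in-plane and puts one electron into the π system; the oxygen donates one lone pair from its p orbital. The ring is fully conjugated.
Counting π electrons: 4 × 2 = 8 from the double-bond units + 2 from the O atom = 10.
With 10 π electrons (n = 2), the Hückel 4n+2 condition holds.

Aromatic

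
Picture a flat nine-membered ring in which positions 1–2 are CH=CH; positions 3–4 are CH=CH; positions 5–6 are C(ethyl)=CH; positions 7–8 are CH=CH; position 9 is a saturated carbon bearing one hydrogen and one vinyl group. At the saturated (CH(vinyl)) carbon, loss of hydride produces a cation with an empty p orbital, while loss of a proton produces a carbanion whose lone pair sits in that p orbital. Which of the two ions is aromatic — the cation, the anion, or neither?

In both ions every ring atom is sp² and contributes a p orbital, so both rings are fully conjugated.
Cation: 4 × 2 + 0 = 8 π electrons → 4(2), antiaromatic.
Anion: 4 × 2 + 2 = 10 π electrons → 4(2)+2, aromatic.

The anion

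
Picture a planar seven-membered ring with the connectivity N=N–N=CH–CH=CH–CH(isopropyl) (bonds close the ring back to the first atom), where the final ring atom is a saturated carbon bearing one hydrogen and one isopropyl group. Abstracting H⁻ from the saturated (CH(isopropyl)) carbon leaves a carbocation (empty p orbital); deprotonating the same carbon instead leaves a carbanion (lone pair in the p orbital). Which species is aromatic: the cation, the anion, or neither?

In both ions every ring atom is sp² and contributes a p orbital, so both rings are fully conjugated.
Cation: 3 × 2 + 0 = 6 π electrons → 4(1)+2, aromatic.
Anion: 3 × 2 + 2 = 8 π electrons → 4(2), antiaromatic.

The cation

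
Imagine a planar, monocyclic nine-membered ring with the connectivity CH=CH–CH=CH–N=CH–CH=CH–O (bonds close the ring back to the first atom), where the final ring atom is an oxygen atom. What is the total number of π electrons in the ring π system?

The p orbitals form a continuous loop: every atom in a ring double bond is sp² and brings one electron to the p orbital; each =N– nitrogen is pyridine-type (lone pair in the sp² plane, one electron in the p orbital); the oxygen donates one lone pair from its p orbital. The ring is fully conjugated.
Tallying contributions gives 4 × 2 = 8 from the double-bond units + 2 from the O atom = 10.

10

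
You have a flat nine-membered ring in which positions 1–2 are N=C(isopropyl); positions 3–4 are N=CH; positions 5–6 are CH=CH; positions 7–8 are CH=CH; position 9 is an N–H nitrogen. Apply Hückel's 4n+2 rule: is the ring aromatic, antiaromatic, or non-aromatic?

Check conjugation: every atom in a ring double bond is sp² and brings one electron to the p orbital; each sp² =N– keeps its lone pair in-plane and puts one electron into the π system; the pyrrole-type nitrogen donates its lone pair from the p orbital — every position has a p orbital, so the cyclic π system is continuous.
Counting π electrons: 4 × 2 = 8 from the double-bond units + 2 from the NH atom = 10.
10 = 4(2) + 2, which satisfies Hückel's 4n+2 rule.

Aromatic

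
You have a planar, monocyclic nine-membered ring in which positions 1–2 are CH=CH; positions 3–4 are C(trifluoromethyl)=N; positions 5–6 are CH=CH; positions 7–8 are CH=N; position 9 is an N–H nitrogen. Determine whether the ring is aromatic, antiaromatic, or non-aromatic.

Aromatic

The p orbitals form a continuous loop: the double-bond atoms are sp², each contributing one p electron; each =N– nitrogen is pyridine-type (lone pair in the sp² plane, one electron in the p orbital); the pyrrole-type nitrogen donates its lone pair from the p orbital. The ring is fully conjugated.
π-electron count: 4 × 2 = 8 from the double-bond units + 2 from the NH atom = 10.
With 10 π electrons (n = 2), the Hückel 4n+2 condition holds.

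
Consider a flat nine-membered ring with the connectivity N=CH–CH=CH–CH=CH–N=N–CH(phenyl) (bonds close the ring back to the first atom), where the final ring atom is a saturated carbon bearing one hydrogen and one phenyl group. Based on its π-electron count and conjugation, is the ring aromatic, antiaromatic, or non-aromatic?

The CH(phenyl) carbon is saturated: that saturated carbon is sp³ and has no p orbital in the ring π system. Conjugation is not continuous around the ring.
Broken conjugation rules out both aromaticity and antiaromaticity.

Non-aromatic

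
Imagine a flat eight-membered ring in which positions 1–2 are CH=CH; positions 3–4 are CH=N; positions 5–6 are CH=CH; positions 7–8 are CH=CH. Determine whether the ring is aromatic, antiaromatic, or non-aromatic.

The p orbitals form a continuous loop: each doubly-bonded ring atom is sp² with one p-orbital electron; each sp² =N– keeps its lone pair in-plane and puts one electron into the π system. The ring is fully conjugated.
π-electron count: 4 × 2 = 8 from the 4 double-bond units.
A 4n π count (8, n = 2) in a planar conjugated ring means antiaromatic.

Antiaromatic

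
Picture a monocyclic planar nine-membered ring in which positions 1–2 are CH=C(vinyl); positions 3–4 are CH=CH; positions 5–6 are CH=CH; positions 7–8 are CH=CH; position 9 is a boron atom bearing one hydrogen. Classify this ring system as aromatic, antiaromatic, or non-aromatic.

All ring atoms are sp² and supply a p orbital to the ring (each doubly-bonded ring atom is sp² with one p-orbital electron; the boron has an empty p orbital); the conjugation is uninterrupted.
Counting π electrons: 4 × 2 = 8 from the double-bond units + 0 from the BH atom = 8.
With 8 = 4·2 π electrons, Hückel's rule classifies the planar ring as antiaromatic.

Antiaromatic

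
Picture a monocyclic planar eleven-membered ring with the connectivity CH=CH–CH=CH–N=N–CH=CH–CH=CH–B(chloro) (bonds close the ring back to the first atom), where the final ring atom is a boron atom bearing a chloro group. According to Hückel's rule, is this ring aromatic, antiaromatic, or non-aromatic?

Aromatic

Every ring atom contributes a p orbital perpendicular to the ring (the double-bond atoms are sp², each contributing one p electron; each sp² =N– keeps its lone pair in-plane and puts one electron into the π system; the boron has an empty p orbital), so the π system is cyclic and fully conjugated.
Tallying contributions gives 5 × 2 = 10 from the double-bond units + 0 from the B(chloro) atom = 10.
With 10 π electrons (n = 2), the Hückel 4n+2 condition holds.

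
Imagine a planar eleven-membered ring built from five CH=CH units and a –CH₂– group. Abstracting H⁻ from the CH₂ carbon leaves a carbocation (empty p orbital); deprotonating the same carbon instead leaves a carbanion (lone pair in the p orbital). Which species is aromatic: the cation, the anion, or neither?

The cation

In either ion the ring is fully conjugated: every atom, including the new sp² carbon, supplies a p orbital.
Cation: 5 × 2 + 0 = 10 π electrons → 4(2)+2, aromatic.
Anion: 5 × 2 + 2 = 12 π electrons → 4(3), antiaromatic.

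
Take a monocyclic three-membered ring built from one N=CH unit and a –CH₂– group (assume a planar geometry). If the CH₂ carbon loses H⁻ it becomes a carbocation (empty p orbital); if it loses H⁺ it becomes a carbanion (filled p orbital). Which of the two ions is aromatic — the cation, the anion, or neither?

The cation

Both ions have a continuous loop of p orbitals — each ring atom is sp².
Cation: 1 × 2 + 0 = 2 π electrons → 4(0)+2, aromatic.
Anion: 1 × 2 + 2 = 4 π electrons → 4(1), antiaromatic.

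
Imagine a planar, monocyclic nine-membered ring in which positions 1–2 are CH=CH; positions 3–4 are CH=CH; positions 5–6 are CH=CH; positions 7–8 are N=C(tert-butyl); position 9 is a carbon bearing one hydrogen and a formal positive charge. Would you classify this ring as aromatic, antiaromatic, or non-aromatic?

Antiaromatic

The p orbitals form a continuous loop: the double-bond atoms are sp², each contributing one p electron; each =N– nitrogen is pyridine-type (lone pair in the sp² plane, one electron in the p orbital); the carbocation has an empty p orbital. The ring is fully conjugated.
π-electron count: 4 × 2 = 8 from the double-bond units + 0 from the CH(+) atom = 8.
A 4n π count (8, n = 2) in a planar conjugated ring means antiaromatic.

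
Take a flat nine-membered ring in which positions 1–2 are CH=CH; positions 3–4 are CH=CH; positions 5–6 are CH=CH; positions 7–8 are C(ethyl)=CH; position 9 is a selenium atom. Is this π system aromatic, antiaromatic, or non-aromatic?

Aromatic

Every ring atom contributes a p orbital perpendicular to the ring (the double-bond atoms are sp², each contributing one p electron; the selenium donates one lone pair from its p orbital), so the π system is cyclic and fully conjugated.
Adding the contributions, 4 × 2 = 8 from the double-bond units + 2 from the Se atom = 10.
With 10 π electrons (n = 2), the Hückel 4n+2 condition holds.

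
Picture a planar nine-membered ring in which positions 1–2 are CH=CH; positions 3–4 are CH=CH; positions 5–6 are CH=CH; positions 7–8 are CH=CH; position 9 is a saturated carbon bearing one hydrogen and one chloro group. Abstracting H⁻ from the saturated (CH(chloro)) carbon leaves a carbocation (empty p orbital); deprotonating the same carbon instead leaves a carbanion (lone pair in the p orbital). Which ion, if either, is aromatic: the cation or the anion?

The anion

In either ion the ring is fully conjugated: every atom, including the new sp² carbon, supplies a p orbital.
Cation: 4 × 2 + 0 = 8 π electrons → 4(2), antiaromatic.
Anion: 4 × 2 + 2 = 10 π electrons → 4(2)+2, aromatic.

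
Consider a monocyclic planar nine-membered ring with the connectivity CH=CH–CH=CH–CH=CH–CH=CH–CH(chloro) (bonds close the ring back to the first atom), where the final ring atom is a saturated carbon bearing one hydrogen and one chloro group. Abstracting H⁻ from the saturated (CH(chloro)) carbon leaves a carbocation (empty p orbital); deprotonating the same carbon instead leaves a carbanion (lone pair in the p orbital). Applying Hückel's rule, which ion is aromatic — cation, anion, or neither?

The anion

In either ion the ring is fully conjugated: every atom, including the new sp² carbon, supplies a p orbital.
Cation: 4 × 2 + 0 = 8 π electrons → 4(2), antiaromatic.
Anion: 4 × 2 + 2 = 10 π electrons → 4(2)+2, aromatic.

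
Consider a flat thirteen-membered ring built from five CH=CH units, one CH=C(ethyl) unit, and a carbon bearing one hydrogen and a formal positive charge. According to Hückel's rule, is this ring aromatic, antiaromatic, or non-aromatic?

Antiaromatic

The p orbitals form a continuous loop: the double-bond atoms are sp², each contributing one p electron; the carbocation has an empty p orbital. The ring is fully conjugated.
Counting π electrons: 6 × 2 = 12 from the double-bond units + 0 from the CH(+) atom = 12.
12 is a 4n count (n = 3), so the planar conjugated ring is antiaromatic.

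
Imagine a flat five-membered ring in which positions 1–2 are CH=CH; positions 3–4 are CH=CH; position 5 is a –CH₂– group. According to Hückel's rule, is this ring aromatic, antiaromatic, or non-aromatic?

Non-aromatic

The CH2 position has four σ bonds — the tetrahedral CH₂ carbon is sp³ and has no p orbital in the ring π system — so the cyclic conjugation is interrupted.
Without a continuous loop of overlapping p orbitals the Hückel electron count never comes into play.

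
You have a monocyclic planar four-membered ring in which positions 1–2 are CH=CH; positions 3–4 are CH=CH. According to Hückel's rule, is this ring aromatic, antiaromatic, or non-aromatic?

All ring atoms are sp² and supply a p orbital to the ring (every atom in a ring double bond is sp² and brings one electron to the p orbital); the conjugation is uninterrupted.
π-electron count: 2 × 2 = 4 from the 2 double-bond units.
With 4 = 4·1 π electrons, Hückel's rule classifies the planar ring as antiaromatic.
(The species described is cyclobutadiene.)

Antiaromatic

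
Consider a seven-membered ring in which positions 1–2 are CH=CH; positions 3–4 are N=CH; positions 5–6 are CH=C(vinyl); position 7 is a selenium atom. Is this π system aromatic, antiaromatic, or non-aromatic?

Every ring atom contributes a p orbital perpendicular to the ring (each doubly-bonded ring atom is sp² with one p-orbital electron; each =N– nitrogen is pyridine-type (lone pair in the sp² plane, one electron in the p orbital); the selenium donates one lone pair from its p orbital), so the π system is cyclic and fully conjugated.
Adding the contributions, 3 × 2 = 6 from the double-bond units + 2 from the Se atom = 8.
A 4n π count (8, n = 2) in a planar conjugated ring means antiaromatic.

Antiaromatic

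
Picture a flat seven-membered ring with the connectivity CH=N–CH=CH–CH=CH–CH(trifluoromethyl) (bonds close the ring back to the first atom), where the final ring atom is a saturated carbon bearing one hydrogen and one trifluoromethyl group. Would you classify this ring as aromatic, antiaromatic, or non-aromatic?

Non-aromatic

At the CH(trifluoromethyl) position, that saturated carbon is sp³ and has no p orbital in the ring π system; the ring's p-orbital overlap is broken there.
A ring that is not fully conjugated cannot be aromatic or antiaromatic regardless of its π-electron count.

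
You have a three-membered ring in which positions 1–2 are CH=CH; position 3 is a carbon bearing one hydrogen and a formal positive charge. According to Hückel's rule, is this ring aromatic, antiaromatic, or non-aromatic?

Every ring atom contributes a p orbital perpendicular to the ring (each doubly-bonded ring atom is sp² with one p-orbital electron; the carbocation has an empty p orbital), so the π system is cyclic and fully conjugated.
Adding the contributions, 1 × 2 = 2 from the double-bond unit + 0 from the CH(+) atom = 2.
That gives a 4n+2 count (2, n = 0).

Aromatic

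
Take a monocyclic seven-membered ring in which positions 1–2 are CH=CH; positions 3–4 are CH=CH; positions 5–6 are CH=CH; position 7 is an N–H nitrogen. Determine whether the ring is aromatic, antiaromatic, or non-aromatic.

Antiaromatic

All ring atoms are sp² and supply a p orbital to the ring (each doubly-bonded ring atom is sp² with one p-orbital electron; the pyrrole-type nitrogen donates its lone pair from the p orbital); the conjugation is uninterrupted.
Tallying contributions gives 3 × 2 = 6 from the double-bond units + 2 from the NH atom = 8.
A 4n π count (8, n = 2) in a planar conjugated ring means antiaromatic.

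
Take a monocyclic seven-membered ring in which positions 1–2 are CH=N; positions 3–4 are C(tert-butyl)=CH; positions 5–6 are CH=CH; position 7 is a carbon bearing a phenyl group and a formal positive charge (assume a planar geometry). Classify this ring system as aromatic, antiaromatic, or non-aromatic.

Aromatic

Every ring atom contributes a p orbital perpendicular to the ring (every atom in a ring double bond is sp² and brings one electron to the p orbital; each =N– nitrogen is pyridine-type (lone pair in the sp² plane, one electron in the p orbital); the carbocation has an empty p orbital), so the π system is cyclic and fully conjugated.
Adding the contributions, 3 × 2 = 6 from the double-bond units + 0 from the C(phenyl)(+) atom = 6.
That gives a 4n+2 count (6, n = 1).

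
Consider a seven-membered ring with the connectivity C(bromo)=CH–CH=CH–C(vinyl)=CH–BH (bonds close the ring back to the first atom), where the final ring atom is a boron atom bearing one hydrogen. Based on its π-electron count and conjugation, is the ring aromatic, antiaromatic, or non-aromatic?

The p orbitals form a continuous loop: every atom in a ring double bond is sp² and brings one electron to the p orbital; the boron has an empty p orbital. The ring is fully conjugated.
π-electron count: 3 × 2 = 6 from the double-bond units + 0 from the BH atom = 6.
With 6 π electrons (n = 1), the Hückel 4n+2 condition holds.

Aromatic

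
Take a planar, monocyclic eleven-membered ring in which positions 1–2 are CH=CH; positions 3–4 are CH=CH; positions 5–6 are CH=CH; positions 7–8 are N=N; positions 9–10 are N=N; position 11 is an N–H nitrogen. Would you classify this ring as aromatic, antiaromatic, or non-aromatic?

Antiaromatic

Every ring atom contributes a p orbital perpendicular to the ring (every atom in a ring double bond is sp² and brings one electron to the p orbital; the doubly-bonded nitrogens are pyridine-type — their lone pairs lie in the ring plane, leaving one electron in the p orbital; the pyrrole-type nitrogen donates its lone pair from the p orbital), so the π system is cyclic and fully conjugated.
Adding the contributions, 5 × 2 = 10 from the double-bond units + 2 from the NH atom = 12.
With 12 = 4·3 π electrons, Hückel's rule classifies the planar ring as antiaromatic.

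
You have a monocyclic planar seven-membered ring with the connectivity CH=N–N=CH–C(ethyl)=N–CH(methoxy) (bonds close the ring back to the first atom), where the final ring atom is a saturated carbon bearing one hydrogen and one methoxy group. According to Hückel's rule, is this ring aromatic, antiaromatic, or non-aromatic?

Because that saturated carbon is sp³ and has no p orbital in the ring π system at the CH(methoxy) position, the π system cannot extend all the way around the ring.
A ring that is not fully conjugated cannot be aromatic or antiaromatic regardless of its π-electron count.

Non-aromatic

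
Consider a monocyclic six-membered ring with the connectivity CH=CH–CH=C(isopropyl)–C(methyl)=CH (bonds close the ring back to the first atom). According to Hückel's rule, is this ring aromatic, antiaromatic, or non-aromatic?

The p orbitals form a continuous loop: every atom in a ring double bond is sp² and brings one electron to the p orbital. The ring is fully conjugated.
π-electron count: 3 × 2 = 6 from the 3 double-bond units.
Since 6 = 4·1 + 2, the ring meets the 4n+2 criterion.

Aromatic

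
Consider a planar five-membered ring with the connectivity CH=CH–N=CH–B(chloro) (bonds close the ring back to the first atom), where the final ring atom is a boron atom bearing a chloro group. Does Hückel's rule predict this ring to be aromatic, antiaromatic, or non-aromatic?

Antiaromatic

All ring atoms are sp² and supply a p orbital to the ring (every atom in a ring double bond is sp² and brings one electron to the p orbital; the doubly-bonded nitrogens are pyridine-type — their lone pairs lie in the ring plane, leaving one electron in the p orbital; the boron has an empty p orbital); the conjugation is uninterrupted.
Counting π electrons: 2 × 2 = 4 from the double-bond units + 0 from the B(chloro) atom = 4.
4 = 4(1); a planar, fully conjugated 4n system is antiaromatic.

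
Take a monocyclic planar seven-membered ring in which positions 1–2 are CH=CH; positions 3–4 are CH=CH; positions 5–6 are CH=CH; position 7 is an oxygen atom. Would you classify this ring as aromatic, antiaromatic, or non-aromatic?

The p orbitals form a continuous loop: the double-bond atoms are sp², each contributing one p electron; the oxygen donates one lone pair from its p orbital. The ring is fully conjugated.
Tallying contributions gives 3 × 2 = 6 from the double-bond units + 2 from the O atom = 8.
A 4n π count (8, n = 2) in a planar conjugated ring means antiaromatic.

Antiaromatic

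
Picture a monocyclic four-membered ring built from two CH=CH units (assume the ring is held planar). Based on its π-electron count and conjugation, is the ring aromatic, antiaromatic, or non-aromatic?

Every ring atom contributes a p orbital perpendicular to the ring (each doubly-bonded ring atom is sp² with one p-orbital electron), so the π system is cyclic and fully conjugated.
Counting π electrons: 2 × 2 = 4 from the 2 double-bond units.
A 4n π count (4, n = 1) in a planar conjugated ring means antiaromatic.

Antiaromatic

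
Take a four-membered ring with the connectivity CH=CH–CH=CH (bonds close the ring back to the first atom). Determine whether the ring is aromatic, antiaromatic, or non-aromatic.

The p orbitals form a continuous loop: every atom in a ring double bond is sp² and brings one electron to the p orbital. The ring is fully conjugated.
π-electron count: 2 × 2 = 4 from the 2 double-bond units.
A 4n π count (4, n = 1) in a planar conjugated ring means antiaromatic.
(The species described is cyclobutadiene.)

Antiaromatic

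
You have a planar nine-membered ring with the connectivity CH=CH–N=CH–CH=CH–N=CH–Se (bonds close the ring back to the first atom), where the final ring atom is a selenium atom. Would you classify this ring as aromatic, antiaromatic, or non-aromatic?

The p orbitals form a continuous loop: every atom in a ring double bond is sp² and brings one electron to the p orbital; the doubly-bonded nitrogens are pyridine-type — their lone pairs lie in the ring plane, leaving one electron in the p orbital; the selenium donates one lone pair from its p orbital. The ring is fully conjugated.
π-electron count: 4 × 2 = 8 from the double-bond units + 2 from the Se atom = 10.
That gives a 4n+2 count (10, n = 2).

Aromatic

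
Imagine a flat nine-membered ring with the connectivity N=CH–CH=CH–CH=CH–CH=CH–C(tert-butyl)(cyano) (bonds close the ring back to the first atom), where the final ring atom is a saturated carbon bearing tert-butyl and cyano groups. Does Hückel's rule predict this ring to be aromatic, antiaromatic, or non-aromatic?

The C(tert-butyl)(cyano) carbon is saturated: that saturated carbon is sp³ and has no p orbital in the ring π system. Conjugation is not continuous around the ring.
Without a continuous loop of overlapping p orbitals the Hückel electron count never comes into play.

Non-aromatic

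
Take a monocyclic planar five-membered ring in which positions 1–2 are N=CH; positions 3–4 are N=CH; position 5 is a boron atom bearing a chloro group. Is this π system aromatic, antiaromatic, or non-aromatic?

The p orbitals form a continuous loop: every atom in a ring double bond is sp² and brings one electron to the p orbital; the doubly-bonded nitrogens are pyridine-type — their lone pairs lie in the ring plane, leaving one electron in the p orbital; the boron has an empty p orbital. The ring is fully conjugated.
Adding the contributions, 2 × 2 = 4 from the double-bond units + 0 from the B(chloro) atom = 4.
With 4 = 4·1 π electrons, Hückel's rule classifies the planar ring as antiaromatic.

Antiaromatic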